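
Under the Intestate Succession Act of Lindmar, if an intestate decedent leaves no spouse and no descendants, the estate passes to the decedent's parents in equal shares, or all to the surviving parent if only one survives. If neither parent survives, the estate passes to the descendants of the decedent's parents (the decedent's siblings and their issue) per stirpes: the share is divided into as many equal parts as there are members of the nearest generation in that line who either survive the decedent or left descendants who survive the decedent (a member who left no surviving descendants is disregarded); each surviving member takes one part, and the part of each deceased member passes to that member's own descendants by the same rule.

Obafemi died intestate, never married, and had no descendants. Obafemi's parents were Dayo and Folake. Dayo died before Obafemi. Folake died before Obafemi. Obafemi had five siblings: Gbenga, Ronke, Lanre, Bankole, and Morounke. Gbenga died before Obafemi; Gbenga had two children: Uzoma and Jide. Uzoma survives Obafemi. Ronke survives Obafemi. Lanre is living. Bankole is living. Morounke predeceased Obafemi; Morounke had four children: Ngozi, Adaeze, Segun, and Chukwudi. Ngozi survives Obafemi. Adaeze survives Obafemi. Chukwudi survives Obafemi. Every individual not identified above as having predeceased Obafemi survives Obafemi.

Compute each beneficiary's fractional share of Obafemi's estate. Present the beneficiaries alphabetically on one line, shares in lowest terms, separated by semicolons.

Adaeze 1/20; Bankole 1/5; Chukwudi 1/20; Jide 1/10; Lanre 1/5; Ngozi 1/20; Ronke 1/5; Segun 1/20; Uzoma 1/10

Neither parent survives and there are no descendants, so the estate passes to Obafemi's siblings and their issue per stirpes.
The estate is divided into 5 equal shares of 1/5 among Gbenga, Ronke, Lanre, Bankole, Morounke.
Gbenga predeceased; the 1/5 allotted to Gbenga's branch passes to Gbenga's issue by representation.
The 1/5 is divided into 2 equal shares of 1/10 among Uzoma, Jide.
Uzoma is living and takes 1/10.
Jide is living and takes 1/10.
Ronke is living and takes 1/5.
Lanre is living and takes 1/5.
Bankole is living and takes 1/5.
Morounke predeceased; the 1/5 allotted to Morounke's branch passes to Morounke's issue by representation.
The 1/5 is divided into 4 equal shares of 1/20 among Ngozi, Adaeze, Segun, Chukwudi.
Ngozi is living and takes 1/20.
Adaeze is living and takes 1/20.
Segun is living and takes 1/20.
Chukwudi is living and takes 1/20.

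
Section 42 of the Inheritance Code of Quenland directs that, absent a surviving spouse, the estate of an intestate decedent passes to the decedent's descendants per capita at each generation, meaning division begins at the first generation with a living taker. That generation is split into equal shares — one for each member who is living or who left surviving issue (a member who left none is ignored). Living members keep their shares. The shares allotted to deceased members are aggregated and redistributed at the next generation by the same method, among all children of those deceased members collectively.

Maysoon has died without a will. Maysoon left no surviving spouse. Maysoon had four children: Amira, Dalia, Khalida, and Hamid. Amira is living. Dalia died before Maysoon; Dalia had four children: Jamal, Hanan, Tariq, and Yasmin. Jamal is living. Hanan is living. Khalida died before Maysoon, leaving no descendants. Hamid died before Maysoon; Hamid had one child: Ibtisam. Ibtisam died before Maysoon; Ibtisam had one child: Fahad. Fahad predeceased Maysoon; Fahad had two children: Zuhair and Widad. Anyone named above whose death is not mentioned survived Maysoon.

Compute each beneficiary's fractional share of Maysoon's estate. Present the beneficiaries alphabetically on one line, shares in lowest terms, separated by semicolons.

Amira 1/3; Hanan 2/15; Jamal 2/15; Tariq 2/15; Widad 1/15; Yasmin 2/15; Zuhair 1/15

There is no surviving spouse, so the entire estate passes to Maysoon's descendants per capita at each generation.
At generation 1 (Amira, Dalia, Hamid) there are 3 shares of (1)/3 = 1/3 each.
Living: Amira — each takes 1/3.
Deceased: Dalia and Hamid. Their combined 2/3 is pooled and carried to generation 2.
At generation 2 (Jamal, Hanan, Tariq, Yasmin, Ibtisam) there are 5 shares of (2/3)/5 = 2/15 each.
Living: Jamal, Hanan, Tariq, and Yasmin — each takes 2/15.
Deceased: Ibtisam. That 2/15 share is carried to generation 3.
At generation 3 (Fahad) there are 1 shares of (2/15)/1 = 2/15 each.
Deceased: Fahad. That 2/15 share is carried to generation 4.
At generation 4 (Zuhair, Widad) there are 2 shares of (2/15)/2 = 1/15 each.
Living: Zuhair and Widad — each takes 1/15.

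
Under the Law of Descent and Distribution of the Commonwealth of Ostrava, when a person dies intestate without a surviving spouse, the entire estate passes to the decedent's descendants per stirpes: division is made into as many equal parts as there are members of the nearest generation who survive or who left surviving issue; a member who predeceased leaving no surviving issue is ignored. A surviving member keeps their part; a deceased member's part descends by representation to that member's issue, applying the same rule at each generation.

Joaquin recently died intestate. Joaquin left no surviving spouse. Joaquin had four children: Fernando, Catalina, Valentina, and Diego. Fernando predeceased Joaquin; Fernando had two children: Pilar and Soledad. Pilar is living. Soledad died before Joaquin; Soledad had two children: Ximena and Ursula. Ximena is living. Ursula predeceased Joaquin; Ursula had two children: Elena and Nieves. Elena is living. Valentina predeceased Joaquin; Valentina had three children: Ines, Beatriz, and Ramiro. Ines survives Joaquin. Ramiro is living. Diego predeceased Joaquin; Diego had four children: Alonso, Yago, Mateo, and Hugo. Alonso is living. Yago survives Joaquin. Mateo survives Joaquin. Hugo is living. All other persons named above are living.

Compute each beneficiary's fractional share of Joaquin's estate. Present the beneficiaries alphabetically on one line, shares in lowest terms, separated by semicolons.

There is no surviving spouse, so the entire estate passes to Joaquin's descendants per stirpes.
The estate is divided into 4 equal shares of 1/4 among Fernando, Catalina, Valentina, Diego.
Fernando predeceased; the 1/4 allotted to Fernando's branch passes to Fernando's issue by representation.
The 1/4 is divided into 2 equal shares of 1/8 among Pilar, Soledad.
Pilar is living and takes 1/8.
Soledad predeceased; the 1/8 allotted to Soledad's branch passes to Soledad's issue by representation.
The 1/8 is divided into 2 equal shares of 1/16 among Ximena, Ursula.
Ximena is living and takes 1/16.
Ursula predeceased; the 1/16 allotted to Ursula's branch passes to Ursula's issue by representation.
The 1/16 is divided into 2 equal shares of 1/32 among Elena, Nieves.
Elena is living and takes 1/32.
Nieves is living and takes 1/32.
Catalina is living and takes 1/4.
Valentina predeceased; the 1/4 allotted to Valentina's branch passes to Valentina's issue by representation.
The 1/4 is divided into 3 equal shares of 1/12 among Ines, Beatriz, Ramiro.
Ines is living and takes 1/12.
Beatriz is living and takes 1/12.
Ramiro is living and takes 1/12.
Diego predeceased; the 1/4 allotted to Diego's branch passes to Diego's issue by representation.
The 1/4 is divided into 4 equal shares of 1/16 among Alonso, Yago, Mateo, Hugo.
Alonso is living and takes 1/16.
Yago is living and takes 1/16.
Mateo is living and takes 1/16.
Hugo is living and takes 1/16.

Alonso 1/16; Beatriz 1/12; Catalina 1/4; Elena 1/32; Hugo 1/16; Ines 1/12; Mateo 1/16; Nieves 1/32; Pilar 1/8; Ramiro 1/12; Ximena 1/16; Yago 1/16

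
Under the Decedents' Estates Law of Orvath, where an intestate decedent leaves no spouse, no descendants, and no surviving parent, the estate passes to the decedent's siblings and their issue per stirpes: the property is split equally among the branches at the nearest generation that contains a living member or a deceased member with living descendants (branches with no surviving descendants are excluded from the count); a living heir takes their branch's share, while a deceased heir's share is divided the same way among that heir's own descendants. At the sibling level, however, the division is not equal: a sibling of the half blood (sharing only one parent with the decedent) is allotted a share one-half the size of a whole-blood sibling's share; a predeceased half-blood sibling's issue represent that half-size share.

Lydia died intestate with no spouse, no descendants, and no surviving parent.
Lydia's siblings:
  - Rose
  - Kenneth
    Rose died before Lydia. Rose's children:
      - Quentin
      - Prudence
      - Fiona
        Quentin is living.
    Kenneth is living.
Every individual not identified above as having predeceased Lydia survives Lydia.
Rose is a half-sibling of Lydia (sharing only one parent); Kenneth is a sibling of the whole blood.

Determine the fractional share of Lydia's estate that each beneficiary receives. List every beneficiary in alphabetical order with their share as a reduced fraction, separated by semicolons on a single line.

No spouse, descendants, or parent survives, so the estate passes to Lydia's siblings per stirpes.
Half-blood siblings count for one-half the weight of whole-blood siblings at the initial division.
Dividing 1 in proportion to weights (total weight 3/2): Rose (weight 1/2) → 1/3; Kenneth (weight 1) → 2/3.
Rose predeceased; the 1/3 allotted to Rose's branch passes to Rose's issue by representation.
The 1/3 is divided into 3 equal shares of 1/9 among Quentin, Prudence, Fiona.
Quentin is living and takes 1/9.
Prudence is living and takes 1/9.
Fiona is living and takes 1/9.
Kenneth is living and takes 2/3.

Fiona 1/9; Kenneth 2/3; Prudence 1/9; Quentin 1/9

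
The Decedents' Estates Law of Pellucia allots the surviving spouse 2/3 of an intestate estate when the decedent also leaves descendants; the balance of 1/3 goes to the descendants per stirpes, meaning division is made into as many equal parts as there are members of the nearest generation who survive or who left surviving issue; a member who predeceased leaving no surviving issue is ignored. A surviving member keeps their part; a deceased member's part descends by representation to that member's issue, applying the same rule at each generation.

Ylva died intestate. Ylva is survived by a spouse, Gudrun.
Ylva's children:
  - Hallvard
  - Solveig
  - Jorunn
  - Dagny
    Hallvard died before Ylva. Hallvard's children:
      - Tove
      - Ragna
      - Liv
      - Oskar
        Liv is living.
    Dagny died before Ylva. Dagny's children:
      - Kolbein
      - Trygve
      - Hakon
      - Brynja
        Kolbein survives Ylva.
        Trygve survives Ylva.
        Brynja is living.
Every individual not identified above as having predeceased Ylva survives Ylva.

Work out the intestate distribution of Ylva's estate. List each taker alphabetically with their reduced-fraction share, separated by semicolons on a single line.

Brynja 1/48; Gudrun 2/3; Hakon 1/48; Jorunn 1/12; Kolbein 1/48; Liv 1/48; Oskar 1/48; Ragna 1/48; Solveig 1/12; Tove 1/48; Trygve 1/48

Gudrun, as surviving spouse, takes 2/3.
The remaining 1/3 passes to Ylva's descendants per stirpes.
The 1/3 is divided into 4 equal shares of 1/12 among Hallvard, Solveig, Jorunn, Dagny.
Hallvard predeceased; the 1/12 allotted to Hallvard's branch passes to Hallvard's issue by representation.
The 1/12 is divided into 4 equal shares of 1/48 among Tove, Ragna, Liv, Oskar.
Tove is living and takes 1/48.
Ragna is living and takes 1/48.
Liv is living and takes 1/48.
Oskar is living and takes 1/48.
Solveig is living and takes 1/12.
Jorunn is living and takes 1/12.
Dagny predeceased; the 1/12 allotted to Dagny's branch passes to Dagny's issue by representation.
The 1/12 is divided into 4 equal shares of 1/48 among Kolbein, Trygve, Hakon, Brynja.
Kolbein is living and takes 1/48.
Trygve is living and takes 1/48.
Hakon is living and takes 1/48.
Brynja is living and takes 1/48.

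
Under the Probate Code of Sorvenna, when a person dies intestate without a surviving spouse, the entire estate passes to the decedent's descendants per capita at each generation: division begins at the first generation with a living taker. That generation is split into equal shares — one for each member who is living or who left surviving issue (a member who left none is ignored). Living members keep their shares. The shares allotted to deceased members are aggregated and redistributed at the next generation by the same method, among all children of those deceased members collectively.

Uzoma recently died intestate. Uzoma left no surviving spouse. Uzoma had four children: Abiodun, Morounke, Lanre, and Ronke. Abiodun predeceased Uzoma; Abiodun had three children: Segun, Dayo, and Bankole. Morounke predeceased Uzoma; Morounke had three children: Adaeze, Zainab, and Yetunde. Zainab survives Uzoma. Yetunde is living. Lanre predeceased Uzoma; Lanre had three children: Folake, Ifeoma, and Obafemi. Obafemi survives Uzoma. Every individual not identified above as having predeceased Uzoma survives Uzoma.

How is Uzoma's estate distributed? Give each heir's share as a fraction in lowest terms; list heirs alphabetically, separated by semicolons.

Adaeze 1/12; Bankole 1/12; Dayo 1/12; Folake 1/12; Ifeoma 1/12; Obafemi 1/12; Ronke 1/4; Segun 1/12; Yetunde 1/12; Zainab 1/12

There is no surviving spouse, so the entire estate passes to Uzoma's descendants per capita at each generation.
At generation 1 (Abiodun, Morounke, Lanre, Ronke) there are 4 shares of (1)/4 = 1/4 each.
Living: Ronke — each takes 1/4.
Deceased: Abiodun, Morounke, and Lanre. Their combined 3/4 is pooled and carried to generation 2.
At generation 2 (Segun, Dayo, Bankole, Adaeze, Zainab, Yetunde, Folake, Ifeoma, Obafemi) there are 9 shares of (3/4)/9 = 1/12 each.
Living: Segun, Dayo, Bankole, Adaeze, Zainab, Yetunde, Folake, Ifeoma, and Obafemi — each takes 1/12.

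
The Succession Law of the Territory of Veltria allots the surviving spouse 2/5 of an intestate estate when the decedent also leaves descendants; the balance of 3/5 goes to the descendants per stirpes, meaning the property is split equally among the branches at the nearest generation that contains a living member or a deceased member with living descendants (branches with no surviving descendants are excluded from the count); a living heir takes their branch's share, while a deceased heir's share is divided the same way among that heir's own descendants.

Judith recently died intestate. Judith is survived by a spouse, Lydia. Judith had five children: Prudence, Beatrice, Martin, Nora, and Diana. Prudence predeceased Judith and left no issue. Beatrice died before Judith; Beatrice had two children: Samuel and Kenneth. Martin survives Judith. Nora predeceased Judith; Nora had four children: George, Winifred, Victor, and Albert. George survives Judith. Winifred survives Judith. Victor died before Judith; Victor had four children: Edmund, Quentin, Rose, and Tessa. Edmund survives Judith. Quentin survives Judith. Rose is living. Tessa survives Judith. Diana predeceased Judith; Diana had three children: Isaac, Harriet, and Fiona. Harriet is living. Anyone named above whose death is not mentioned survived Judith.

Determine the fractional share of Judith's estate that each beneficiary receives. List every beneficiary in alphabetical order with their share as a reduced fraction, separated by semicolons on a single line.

Albert 3/80; Edmund 3/320; Fiona 1/20; George 3/80; Harriet 1/20; Isaac 1/20; Kenneth 3/40; Lydia 2/5; Martin 3/20; Quentin 3/320; Rose 3/320; Samuel 3/40; Tessa 3/320; Winifred 3/80

Lydia, as surviving spouse, takes 2/5.
The remaining 3/5 passes to Judith's descendants per stirpes.
Prudence left no surviving issue, so that branch lapses and is disregarded.
The 3/5 is divided into 4 equal shares of 3/20 among Beatrice, Martin, Nora, Diana.
Beatrice predeceased; the 3/20 allotted to Beatrice's branch passes to Beatrice's issue by representation.
The 3/20 is divided into 2 equal shares of 3/40 among Samuel, Kenneth.
Samuel is living and takes 3/40.
Kenneth is living and takes 3/40.
Martin is living and takes 3/20.
Nora predeceased; the 3/20 allotted to Nora's branch passes to Nora's issue by representation.
The 3/20 is divided into 4 equal shares of 3/80 among George, Winifred, Victor, Albert.
George is living and takes 3/80.
Winifred is living and takes 3/80.
Victor predeceased; the 3/80 allotted to Victor's branch passes to Victor's issue by representation.
The 3/80 is divided into 4 equal shares of 3/320 among Edmund, Quentin, Rose, Tessa.
Edmund is living and takes 3/320.
Quentin is living and takes 3/320.
Rose is living and takes 3/320.
Tessa is living and takes 3/320.
Albert is living and takes 3/80.
Diana predeceased; the 3/20 allotted to Diana's branch passes to Diana's issue by representation.
The 3/20 is divided into 3 equal shares of 1/20 among Isaac, Harriet, Fiona.
Isaac is living and takes 1/20.
Harriet is living and takes 1/20.
Fiona is living and takes 1/20.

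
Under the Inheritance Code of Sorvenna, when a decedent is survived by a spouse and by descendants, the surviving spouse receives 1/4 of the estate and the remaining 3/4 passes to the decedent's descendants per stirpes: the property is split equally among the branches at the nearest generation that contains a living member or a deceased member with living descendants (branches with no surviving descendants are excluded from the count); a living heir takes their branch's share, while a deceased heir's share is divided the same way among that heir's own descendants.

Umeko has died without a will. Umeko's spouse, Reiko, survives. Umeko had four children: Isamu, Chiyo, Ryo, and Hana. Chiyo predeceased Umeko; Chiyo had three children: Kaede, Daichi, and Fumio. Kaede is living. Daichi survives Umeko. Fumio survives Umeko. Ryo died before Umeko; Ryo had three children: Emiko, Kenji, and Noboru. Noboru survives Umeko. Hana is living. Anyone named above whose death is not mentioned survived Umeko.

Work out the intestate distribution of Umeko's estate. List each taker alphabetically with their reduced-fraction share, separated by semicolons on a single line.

Reiko, as surviving spouse, takes 1/4.
The remaining 3/4 passes to Umeko's descendants per stirpes.
The 3/4 is divided into 4 equal shares of 3/16 among Isamu, Chiyo, Ryo, Hana.
Isamu is living and takes 3/16.
Chiyo predeceased; the 3/16 allotted to Chiyo's branch passes to Chiyo's issue by representation.
The 3/16 is divided into 3 equal shares of 1/16 among Kaede, Daichi, Fumio.
Kaede is living and takes 1/16.
Daichi is living and takes 1/16.
Fumio is living and takes 1/16.
Ryo predeceased; the 3/16 allotted to Ryo's branch passes to Ryo's issue by representation.
The 3/16 is divided into 3 equal shares of 1/16 among Emiko, Kenji, Noboru.
Emiko is living and takes 1/16.
Kenji is living and takes 1/16.
Noboru is living and takes 1/16.
Hana is living and takes 3/16.

Daichi 1/16; Emiko 1/16; Fumio 1/16; Hana 3/16; Isamu 3/16; Kaede 1/16; Kenji 1/16; Noboru 1/16; Reiko 1/4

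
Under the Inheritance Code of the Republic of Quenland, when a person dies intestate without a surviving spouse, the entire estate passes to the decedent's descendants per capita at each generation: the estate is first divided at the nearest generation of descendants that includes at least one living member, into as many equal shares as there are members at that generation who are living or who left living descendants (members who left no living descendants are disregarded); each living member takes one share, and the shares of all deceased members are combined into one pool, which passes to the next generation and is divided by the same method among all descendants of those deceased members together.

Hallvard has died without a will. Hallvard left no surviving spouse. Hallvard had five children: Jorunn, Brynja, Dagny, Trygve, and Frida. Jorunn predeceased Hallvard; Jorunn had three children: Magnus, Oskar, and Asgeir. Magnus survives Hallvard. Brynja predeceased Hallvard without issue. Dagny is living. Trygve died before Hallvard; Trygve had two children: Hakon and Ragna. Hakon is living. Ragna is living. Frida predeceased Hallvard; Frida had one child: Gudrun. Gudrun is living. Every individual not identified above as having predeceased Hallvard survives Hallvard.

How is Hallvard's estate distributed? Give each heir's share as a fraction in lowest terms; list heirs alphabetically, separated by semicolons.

There is no surviving spouse, so the entire estate passes to Hallvard's descendants per capita at each generation.
At generation 1 (Jorunn, Dagny, Trygve, Frida) there are 4 shares of (1)/4 = 1/4 each.
Living: Dagny — each takes 1/4.
Deceased: Jorunn, Trygve, and Frida. Their combined 3/4 is pooled and carried to generation 2.
At generation 2 (Magnus, Oskar, Asgeir, Hakon, Ragna, Gudrun) there are 6 shares of (3/4)/6 = 1/8 each.
Living: Magnus, Oskar, Asgeir, Hakon, Ragna, and Gudrun — each takes 1/8.

Asgeir 1/8; Dagny 1/4; Gudrun 1/8; Hakon 1/8; Magnus 1/8; Oskar 1/8; Ragna 1/8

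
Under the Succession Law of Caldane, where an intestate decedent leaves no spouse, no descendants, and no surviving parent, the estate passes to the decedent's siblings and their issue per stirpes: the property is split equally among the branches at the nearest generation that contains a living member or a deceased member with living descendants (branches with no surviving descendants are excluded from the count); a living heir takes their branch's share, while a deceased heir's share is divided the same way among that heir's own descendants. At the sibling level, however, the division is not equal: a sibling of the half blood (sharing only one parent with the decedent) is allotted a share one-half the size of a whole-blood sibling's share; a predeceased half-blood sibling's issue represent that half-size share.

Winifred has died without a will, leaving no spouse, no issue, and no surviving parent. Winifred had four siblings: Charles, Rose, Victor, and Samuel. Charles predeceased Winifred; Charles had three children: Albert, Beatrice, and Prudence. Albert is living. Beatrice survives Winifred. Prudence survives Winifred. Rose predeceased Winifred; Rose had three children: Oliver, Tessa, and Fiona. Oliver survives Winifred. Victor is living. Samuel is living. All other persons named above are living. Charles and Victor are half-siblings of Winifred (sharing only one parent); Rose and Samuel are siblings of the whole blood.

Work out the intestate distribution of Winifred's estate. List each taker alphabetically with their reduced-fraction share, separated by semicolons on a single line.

No spouse, descendants, or parent survives, so the estate passes to Winifred's siblings per stirpes.
Half-blood siblings count for one-half the weight of whole-blood siblings at the initial division.
Dividing 1 in proportion to weights (total weight 3): Charles (weight 1/2) → 1/6; Rose (weight 1) → 1/3; Victor (weight 1/2) → 1/6; Samuel (weight 1) → 1/3.
Charles predeceased; the 1/6 allotted to Charles's branch passes to Charles's issue by representation.
The 1/6 is divided into 3 equal shares of 1/18 among Albert, Beatrice, Prudence.
Albert is living and takes 1/18.
Beatrice is living and takes 1/18.
Prudence is living and takes 1/18.
Rose predeceased; the 1/3 allotted to Rose's branch passes to Rose's issue by representation.
The 1/3 is divided into 3 equal shares of 1/9 among Oliver, Tessa, Fiona.
Oliver is living and takes 1/9.
Tessa is living and takes 1/9.
Fiona is living and takes 1/9.
Victor is living and takes 1/6.
Samuel is living and takes 1/3.

Albert 1/18; Beatrice 1/18; Fiona 1/9; Oliver 1/9; Prudence 1/18; Samuel 1/3; Tessa 1/9; Victor 1/6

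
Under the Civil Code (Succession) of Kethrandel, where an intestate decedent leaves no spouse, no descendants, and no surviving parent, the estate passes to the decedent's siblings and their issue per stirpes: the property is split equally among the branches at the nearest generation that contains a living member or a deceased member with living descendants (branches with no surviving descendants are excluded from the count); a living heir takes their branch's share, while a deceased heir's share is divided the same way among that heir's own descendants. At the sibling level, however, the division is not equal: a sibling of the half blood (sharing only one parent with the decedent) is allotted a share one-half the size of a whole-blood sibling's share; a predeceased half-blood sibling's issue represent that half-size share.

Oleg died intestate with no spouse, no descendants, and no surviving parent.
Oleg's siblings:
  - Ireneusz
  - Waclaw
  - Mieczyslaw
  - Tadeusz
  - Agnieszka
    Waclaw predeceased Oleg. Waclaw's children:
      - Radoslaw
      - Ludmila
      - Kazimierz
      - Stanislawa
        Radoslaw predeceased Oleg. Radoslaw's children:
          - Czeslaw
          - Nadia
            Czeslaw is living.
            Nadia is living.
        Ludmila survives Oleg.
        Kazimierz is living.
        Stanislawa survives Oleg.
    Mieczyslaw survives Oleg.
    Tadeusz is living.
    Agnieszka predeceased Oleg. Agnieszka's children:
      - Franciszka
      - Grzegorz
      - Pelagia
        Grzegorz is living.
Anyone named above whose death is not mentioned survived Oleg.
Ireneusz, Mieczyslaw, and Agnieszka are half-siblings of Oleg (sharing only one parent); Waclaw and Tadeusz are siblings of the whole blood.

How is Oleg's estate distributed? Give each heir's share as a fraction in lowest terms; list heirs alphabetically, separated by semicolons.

No spouse, descendants, or parent survives, so the estate passes to Oleg's siblings per stirpes.
Half-blood siblings count for one-half the weight of whole-blood siblings at the initial division.
Dividing 1 in proportion to weights (total weight 7/2): Ireneusz (weight 1/2) → 1/7; Waclaw (weight 1) → 2/7; Mieczyslaw (weight 1/2) → 1/7; Tadeusz (weight 1) → 2/7; Agnieszka (weight 1/2) → 1/7.
Ireneusz is living and takes 1/7.
Waclaw predeceased; the 2/7 allotted to Waclaw's branch passes to Waclaw's issue by representation.
The 2/7 is divided into 4 equal shares of 1/14 among Radoslaw, Ludmila, Kazimierz, Stanislawa.
Radoslaw predeceased; the 1/14 allotted to Radoslaw's branch passes to Radoslaw's issue by representation.
The 1/14 is divided into 2 equal shares of 1/28 among Czeslaw, Nadia.
Czeslaw is living and takes 1/28.
Nadia is living and takes 1/28.
Ludmila is living and takes 1/14.
Kazimierz is living and takes 1/14.
Stanislawa is living and takes 1/14.
Mieczyslaw is living and takes 1/7.
Tadeusz is living and takes 2/7.
Agnieszka predeceased; the 1/7 allotted to Agnieszka's branch passes to Agnieszka's issue by representation.
The 1/7 is divided into 3 equal shares of 1/21 among Franciszka, Grzegorz, Pelagia.
Franciszka is living and takes 1/21.
Grzegorz is living and takes 1/21.
Pelagia is living and takes 1/21.

Czeslaw 1/28; Franciszka 1/21; Grzegorz 1/21; Ireneusz 1/7; Kazimierz 1/14; Ludmila 1/14; Mieczyslaw 1/7; Nadia 1/28; Pelagia 1/21; Stanislawa 1/14; Tadeusz 2/7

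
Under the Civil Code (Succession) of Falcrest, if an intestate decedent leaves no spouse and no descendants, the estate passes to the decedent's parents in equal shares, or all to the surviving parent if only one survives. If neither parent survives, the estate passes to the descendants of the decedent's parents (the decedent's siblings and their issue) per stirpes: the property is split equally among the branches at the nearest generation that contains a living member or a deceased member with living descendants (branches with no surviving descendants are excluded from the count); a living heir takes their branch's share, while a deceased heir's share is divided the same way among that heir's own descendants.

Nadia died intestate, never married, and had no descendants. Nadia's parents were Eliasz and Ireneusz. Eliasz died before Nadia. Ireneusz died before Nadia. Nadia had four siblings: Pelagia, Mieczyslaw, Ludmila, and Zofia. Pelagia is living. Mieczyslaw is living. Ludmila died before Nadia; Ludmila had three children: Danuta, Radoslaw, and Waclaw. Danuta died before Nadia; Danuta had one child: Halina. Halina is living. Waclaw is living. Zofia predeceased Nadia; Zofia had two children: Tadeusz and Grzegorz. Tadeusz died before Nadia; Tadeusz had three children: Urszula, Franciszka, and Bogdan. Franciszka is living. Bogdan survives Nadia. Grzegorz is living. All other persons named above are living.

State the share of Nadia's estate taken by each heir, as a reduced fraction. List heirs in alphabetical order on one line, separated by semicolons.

Bogdan 1/24; Franciszka 1/24; Grzegorz 1/8; Halina 1/12; Mieczyslaw 1/4; Pelagia 1/4; Radoslaw 1/12; Urszula 1/24; Waclaw 1/12

Neither parent survives and there are no descendants, so the estate passes to Nadia's siblings and their issue per stirpes.
The estate is divided into 4 equal shares of 1/4 among Pelagia, Mieczyslaw, Ludmila, Zofia.
Pelagia is living and takes 1/4.
Mieczyslaw is living and takes 1/4.
Ludmila predeceased; the 1/4 allotted to Ludmila's branch passes to Ludmila's issue by representation.
The 1/4 is divided into 3 equal shares of 1/12 among Danuta, Radoslaw, Waclaw.
Danuta predeceased; the 1/12 allotted to Danuta's branch passes to Danuta's issue by representation.
Halina is the sole taker at this level and receives the full 1/12.
Radoslaw is living and takes 1/12.
Waclaw is living and takes 1/12.
Zofia predeceased; the 1/4 allotted to Zofia's branch passes to Zofia's issue by representation.
The 1/4 is divided into 2 equal shares of 1/8 among Tadeusz, Grzegorz.
Tadeusz predeceased; the 1/8 allotted to Tadeusz's branch passes to Tadeusz's issue by representation.
The 1/8 is divided into 3 equal shares of 1/24 among Urszula, Franciszka, Bogdan.
Urszula is living and takes 1/24.
Franciszka is living and takes 1/24.
Bogdan is living and takes 1/24.
Grzegorz is living and takes 1/8.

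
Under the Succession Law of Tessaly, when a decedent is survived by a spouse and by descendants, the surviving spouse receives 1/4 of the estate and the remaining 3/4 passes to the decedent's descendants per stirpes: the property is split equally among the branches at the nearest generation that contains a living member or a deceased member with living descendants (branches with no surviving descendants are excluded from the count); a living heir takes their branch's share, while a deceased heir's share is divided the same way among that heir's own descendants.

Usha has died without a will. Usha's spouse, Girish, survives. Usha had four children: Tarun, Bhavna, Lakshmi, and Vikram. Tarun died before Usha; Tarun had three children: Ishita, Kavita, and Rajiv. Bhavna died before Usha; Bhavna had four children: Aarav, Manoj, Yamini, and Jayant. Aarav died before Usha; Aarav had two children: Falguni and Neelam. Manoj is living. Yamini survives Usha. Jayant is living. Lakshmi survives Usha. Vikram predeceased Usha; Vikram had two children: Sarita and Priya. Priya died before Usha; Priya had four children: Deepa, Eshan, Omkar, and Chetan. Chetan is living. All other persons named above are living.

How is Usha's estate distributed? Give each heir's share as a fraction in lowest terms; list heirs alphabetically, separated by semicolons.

Chetan 3/128; Deepa 3/128; Eshan 3/128; Falguni 3/128; Girish 1/4; Ishita 1/16; Jayant 3/64; Kavita 1/16; Lakshmi 3/16; Manoj 3/64; Neelam 3/128; Omkar 3/128; Rajiv 1/16; Sarita 3/32; Yamini 3/64

Girish, as surviving spouse, takes 1/4.
The remaining 3/4 passes to Usha's descendants per stirpes.
The 3/4 is divided into 4 equal shares of 3/16 among Tarun, Bhavna, Lakshmi, Vikram.
Tarun predeceased; the 3/16 allotted to Tarun's branch passes to Tarun's issue by representation.
The 3/16 is divided into 3 equal shares of 1/16 among Ishita, Kavita, Rajiv.
Ishita is living and takes 1/16.
Kavita is living and takes 1/16.
Rajiv is living and takes 1/16.
Bhavna predeceased; the 3/16 allotted to Bhavna's branch passes to Bhavna's issue by representation.
The 3/16 is divided into 4 equal shares of 3/64 among Aarav, Manoj, Yamini, Jayant.
Aarav predeceased; the 3/64 allotted to Aarav's branch passes to Aarav's issue by representation.
The 3/64 is divided into 2 equal shares of 3/128 among Falguni, Neelam.
Falguni is living and takes 3/128.
Neelam is living and takes 3/128.
Manoj is living and takes 3/64.
Yamini is living and takes 3/64.
Jayant is living and takes 3/64.
Lakshmi is living and takes 3/16.
Vikram predeceased; the 3/16 allotted to Vikram's branch passes to Vikram's issue by representation.
The 3/16 is divided into 2 equal shares of 3/32 among Sarita, Priya.
Sarita is living and takes 3/32.
Priya predeceased; the 3/32 allotted to Priya's branch passes to Priya's issue by representation.
The 3/32 is divided into 4 equal shares of 3/128 among Deepa, Eshan, Omkar, Chetan.
Deepa is living and takes 3/128.
Eshan is living and takes 3/128.
Omkar is living and takes 3/128.
Chetan is living and takes 3/128.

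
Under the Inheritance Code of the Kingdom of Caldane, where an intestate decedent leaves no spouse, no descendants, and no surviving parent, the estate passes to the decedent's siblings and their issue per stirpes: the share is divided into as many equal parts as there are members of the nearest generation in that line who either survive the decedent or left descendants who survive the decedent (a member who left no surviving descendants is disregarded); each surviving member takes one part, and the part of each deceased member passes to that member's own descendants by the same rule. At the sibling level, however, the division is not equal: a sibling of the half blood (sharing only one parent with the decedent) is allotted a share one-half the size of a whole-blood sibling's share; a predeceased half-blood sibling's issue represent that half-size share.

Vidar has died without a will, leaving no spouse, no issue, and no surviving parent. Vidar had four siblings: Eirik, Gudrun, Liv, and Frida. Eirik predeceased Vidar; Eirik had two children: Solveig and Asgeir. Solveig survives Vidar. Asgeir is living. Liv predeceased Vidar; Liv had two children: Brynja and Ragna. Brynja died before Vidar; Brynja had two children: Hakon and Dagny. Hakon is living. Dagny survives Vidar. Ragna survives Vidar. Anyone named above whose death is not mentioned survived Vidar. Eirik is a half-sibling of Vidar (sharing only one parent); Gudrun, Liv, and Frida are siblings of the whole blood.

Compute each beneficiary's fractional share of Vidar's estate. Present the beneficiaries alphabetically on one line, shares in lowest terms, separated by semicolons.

No spouse, descendants, or parent survives, so the estate passes to Vidar's siblings per stirpes.
Half-blood siblings count for one-half the weight of whole-blood siblings at the initial division.
Dividing 1 in proportion to weights (total weight 7/2): Eirik (weight 1/2) → 1/7; Gudrun (weight 1) → 2/7; Liv (weight 1) → 2/7; Frida (weight 1) → 2/7.
Eirik predeceased; the 1/7 allotted to Eirik's branch passes to Eirik's issue by representation.
The 1/7 is divided into 2 equal shares of 1/14 among Solveig, Asgeir.
Solveig is living and takes 1/14.
Asgeir is living and takes 1/14.
Gudrun is living and takes 2/7.
Liv predeceased; the 2/7 allotted to Liv's branch passes to Liv's issue by representation.
The 2/7 is divided into 2 equal shares of 1/7 among Brynja, Ragna.
Brynja predeceased; the 1/7 allotted to Brynja's branch passes to Brynja's issue by representation.
The 1/7 is divided into 2 equal shares of 1/14 among Hakon, Dagny.
Hakon is living and takes 1/14.
Dagny is living and takes 1/14.
Ragna is living and takes 1/7.
Frida is living and takes 2/7.

Asgeir 1/14; Dagny 1/14; Frida 2/7; Gudrun 2/7; Hakon 1/14; Ragna 1/7; Solveig 1/14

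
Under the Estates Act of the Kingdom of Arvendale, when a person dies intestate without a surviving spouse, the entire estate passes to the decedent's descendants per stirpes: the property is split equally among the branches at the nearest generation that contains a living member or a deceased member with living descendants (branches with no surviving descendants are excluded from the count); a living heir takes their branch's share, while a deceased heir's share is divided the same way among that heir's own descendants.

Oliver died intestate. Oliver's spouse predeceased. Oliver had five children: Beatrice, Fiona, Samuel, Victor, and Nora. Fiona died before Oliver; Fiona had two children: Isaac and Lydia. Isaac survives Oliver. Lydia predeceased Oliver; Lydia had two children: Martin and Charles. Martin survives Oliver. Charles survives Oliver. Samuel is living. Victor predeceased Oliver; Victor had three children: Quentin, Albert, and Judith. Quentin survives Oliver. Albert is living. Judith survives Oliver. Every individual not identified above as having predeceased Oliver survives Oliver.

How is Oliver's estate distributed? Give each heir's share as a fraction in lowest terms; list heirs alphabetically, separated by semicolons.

There is no surviving spouse, so the entire estate passes to Oliver's descendants per stirpes.
The estate is divided into 5 equal shares of 1/5 among Beatrice, Fiona, Samuel, Victor, Nora.
Beatrice is living and takes 1/5.
Fiona predeceased; the 1/5 allotted to Fiona's branch passes to Fiona's issue by representation.
The 1/5 is divided into 2 equal shares of 1/10 among Isaac, Lydia.
Isaac is living and takes 1/10.
Lydia predeceased; the 1/10 allotted to Lydia's branch passes to Lydia's issue by representation.
The 1/10 is divided into 2 equal shares of 1/20 among Martin, Charles.
Martin is living and takes 1/20.
Charles is living and takes 1/20.
Samuel is living and takes 1/5.
Victor predeceased; the 1/5 allotted to Victor's branch passes to Victor's issue by representation.
The 1/5 is divided into 3 equal shares of 1/15 among Quentin, Albert, Judith.
Quentin is living and takes 1/15.
Albert is living and takes 1/15.
Judith is living and takes 1/15.
Nora is living and takes 1/5.

Albert 1/15; Beatrice 1/5; Charles 1/20; Isaac 1/10; Judith 1/15; Martin 1/20; Nora 1/5; Quentin 1/15; Samuel 1/5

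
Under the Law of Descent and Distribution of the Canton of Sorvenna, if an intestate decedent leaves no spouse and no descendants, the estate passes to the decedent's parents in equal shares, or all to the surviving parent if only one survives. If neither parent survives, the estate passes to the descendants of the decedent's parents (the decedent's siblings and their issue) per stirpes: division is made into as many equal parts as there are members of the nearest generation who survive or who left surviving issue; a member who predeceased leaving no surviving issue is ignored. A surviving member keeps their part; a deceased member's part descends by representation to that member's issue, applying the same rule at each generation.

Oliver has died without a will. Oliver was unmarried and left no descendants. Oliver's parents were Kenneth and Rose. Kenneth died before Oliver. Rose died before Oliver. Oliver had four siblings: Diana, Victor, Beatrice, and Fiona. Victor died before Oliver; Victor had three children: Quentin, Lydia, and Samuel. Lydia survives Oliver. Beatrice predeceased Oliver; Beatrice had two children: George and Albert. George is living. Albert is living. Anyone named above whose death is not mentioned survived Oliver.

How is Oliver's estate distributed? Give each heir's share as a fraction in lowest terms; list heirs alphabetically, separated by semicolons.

Albert 1/8; Diana 1/4; Fiona 1/4; George 1/8; Lydia 1/12; Quentin 1/12; Samuel 1/12

Neither parent survives and there are no descendants, so the estate passes to Oliver's siblings and their issue per stirpes.
The estate is divided into 4 equal shares of 1/4 among Diana, Victor, Beatrice, Fiona.
Diana is living and takes 1/4.
Victor predeceased; the 1/4 allotted to Victor's branch passes to Victor's issue by representation.
The 1/4 is divided into 3 equal shares of 1/12 among Quentin, Lydia, Samuel.
Quentin is living and takes 1/12.
Lydia is living and takes 1/12.
Samuel is living and takes 1/12.
Beatrice predeceased; the 1/4 allotted to Beatrice's branch passes to Beatrice's issue by representation.
The 1/4 is divided into 2 equal shares of 1/8 among George, Albert.
George is living and takes 1/8.
Albert is living and takes 1/8.
Fiona is living and takes 1/4.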